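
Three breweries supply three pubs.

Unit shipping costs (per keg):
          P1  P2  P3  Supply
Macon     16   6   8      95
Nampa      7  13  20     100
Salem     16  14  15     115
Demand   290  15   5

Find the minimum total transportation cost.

3870

Optimal allocation:
  Macon to P1: 75 × 16 = 1200
  Macon to P2: 15 × 6 = 90
  Macon to P3: 5 × 8 = 40
  Nampa to P1: 100 × 7 = 700
  Salem to P1: 115 × 16 = 1840
Total = 1200 + 90 + 40 + 700 + 1840 = 3870.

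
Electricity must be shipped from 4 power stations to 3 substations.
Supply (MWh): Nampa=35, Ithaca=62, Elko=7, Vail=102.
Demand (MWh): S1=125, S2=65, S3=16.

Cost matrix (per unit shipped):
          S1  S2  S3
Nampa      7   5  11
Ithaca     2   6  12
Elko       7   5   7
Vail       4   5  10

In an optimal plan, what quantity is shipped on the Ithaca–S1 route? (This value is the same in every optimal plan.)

62

Solving gives:
  Nampa to S2: 35 × 5 = 175
  Ithaca to S1: 62 × 2 = 124
  Elko to S3: 7 × 7 = 49
  Vail to S1: 63 × 4 = 252
  Vail to S2: 30 × 5 = 150
  Vail to S3: 9 × 10 = 90
Total cost = 840.
So Ithaca→S1 carries 62 MWh.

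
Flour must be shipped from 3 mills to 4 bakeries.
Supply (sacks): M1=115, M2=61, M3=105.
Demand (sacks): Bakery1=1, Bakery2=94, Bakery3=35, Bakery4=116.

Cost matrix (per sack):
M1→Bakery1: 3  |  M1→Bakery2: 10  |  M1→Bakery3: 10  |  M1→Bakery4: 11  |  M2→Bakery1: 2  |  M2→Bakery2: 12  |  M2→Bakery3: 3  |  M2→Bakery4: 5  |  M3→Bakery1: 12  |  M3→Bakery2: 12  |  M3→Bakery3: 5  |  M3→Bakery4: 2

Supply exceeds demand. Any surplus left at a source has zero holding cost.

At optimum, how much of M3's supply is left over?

Minimum-cost shipments:
  M1–Bakery2: 94 × 10 = 940
  M2–Bakery1: 1 × 2 = 2
  M2–Bakery3: 35 × 3 = 105
  M2–Bakery4: 11 × 5 = 55
  M3–Bakery4: 105 × 2 = 210
Total cost = 1312.
M3 ships 105 of its 105, leaving 0.

0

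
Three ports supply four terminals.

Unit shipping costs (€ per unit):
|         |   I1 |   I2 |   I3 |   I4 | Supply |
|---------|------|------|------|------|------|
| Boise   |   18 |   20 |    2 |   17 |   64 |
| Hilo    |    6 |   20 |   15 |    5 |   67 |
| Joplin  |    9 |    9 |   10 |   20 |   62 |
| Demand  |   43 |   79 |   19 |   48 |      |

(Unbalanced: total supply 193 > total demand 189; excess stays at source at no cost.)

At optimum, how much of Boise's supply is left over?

Minimum-cost shipments:
  Boise->I2: 17 TEU
  Boise->I3: 19 TEU
  Boise->I4: 24 TEU
  Hilo->I1: 43 TEU
  Hilo->I4: 24 TEU
  Joplin->I2: 62 TEU
Total cost = €1722.
Boise ships 60 of its 64, leaving 4.

4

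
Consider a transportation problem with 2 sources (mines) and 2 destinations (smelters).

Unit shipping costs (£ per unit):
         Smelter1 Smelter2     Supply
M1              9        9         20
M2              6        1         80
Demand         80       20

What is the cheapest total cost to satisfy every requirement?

Optimal allocation:
  M1→Smelter1: 20 × £9 = £180
  M2→Smelter1: 60 × £6 = £360
  M2→Smelter2: 20 × £1 = £20
Total = 180 + 360 + 20 = £560.

560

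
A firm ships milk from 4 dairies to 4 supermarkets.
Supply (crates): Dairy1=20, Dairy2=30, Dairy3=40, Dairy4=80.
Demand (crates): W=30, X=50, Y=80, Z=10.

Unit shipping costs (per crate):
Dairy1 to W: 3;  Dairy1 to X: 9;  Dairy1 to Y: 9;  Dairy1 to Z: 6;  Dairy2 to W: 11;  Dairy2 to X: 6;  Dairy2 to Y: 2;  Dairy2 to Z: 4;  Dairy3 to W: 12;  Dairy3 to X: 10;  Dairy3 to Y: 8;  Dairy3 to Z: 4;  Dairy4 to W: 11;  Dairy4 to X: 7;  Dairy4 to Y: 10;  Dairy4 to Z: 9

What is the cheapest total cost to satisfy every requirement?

A cheapest plan:
  Dairy1→W: 20 crates
  Dairy2→Y: 30 crates
  Dairy3→Y: 30 crates
  Dairy3→Z: 10 crates
  Dairy4→W: 10 crates
  Dairy4→X: 50 crates
  Dairy4→Y: 20 crates
Total cost = 1060.

1060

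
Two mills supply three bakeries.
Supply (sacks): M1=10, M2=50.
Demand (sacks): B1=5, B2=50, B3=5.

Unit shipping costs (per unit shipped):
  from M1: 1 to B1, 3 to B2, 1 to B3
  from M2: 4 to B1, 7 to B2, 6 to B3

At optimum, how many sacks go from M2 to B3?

The minimum-cost plan:
  M1–B2: 5 × 3 = 15
  M1–B3: 5 × 1 = 5
  M2–B1: 5 × 4 = 20
  M2–B2: 45 × 7 = 315
Total cost = 355.
The route M2→B3 is not used.

0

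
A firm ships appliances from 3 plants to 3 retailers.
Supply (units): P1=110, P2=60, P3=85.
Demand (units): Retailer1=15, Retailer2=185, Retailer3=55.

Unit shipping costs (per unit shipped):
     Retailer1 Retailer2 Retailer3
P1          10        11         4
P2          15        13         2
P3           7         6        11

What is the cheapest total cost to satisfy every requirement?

One minimum-cost allocation:
  P1→Retailer1: 15 × 10 = 150
  P1→Retailer2: 95 × 11 = 1045
  P2→Retailer2: 5 × 13 = 65
  P2→Retailer3: 55 × 2 = 110
  P3→Retailer2: 85 × 6 = 510
Total = 150 + 1045 + 65 + 110 + 510 = 1880.

1880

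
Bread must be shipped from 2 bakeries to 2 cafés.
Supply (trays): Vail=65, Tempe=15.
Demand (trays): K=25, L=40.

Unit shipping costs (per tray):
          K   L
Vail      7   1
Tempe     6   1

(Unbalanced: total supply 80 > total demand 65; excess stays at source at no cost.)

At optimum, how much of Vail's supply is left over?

15

Minimum-cost shipments:
  Vail–K: 10 × 7 = 70
  Vail–L: 40 × 1 = 40
  Tempe–K: 15 × 6 = 90
Total cost = 200.
Vail ships 50 of its 65, leaving 15.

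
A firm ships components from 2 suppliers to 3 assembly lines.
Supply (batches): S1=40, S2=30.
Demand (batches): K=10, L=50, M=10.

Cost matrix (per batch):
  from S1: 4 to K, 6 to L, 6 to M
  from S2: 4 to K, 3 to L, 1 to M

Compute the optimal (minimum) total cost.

A cheapest plan:
  S1->K: 10 × 4 = 40
  S1->L: 30 × 6 = 180
  S2->L: 20 × 3 = 60
  S2->M: 10 × 1 = 10
Total = 40 + 180 + 60 + 10 = 290.

290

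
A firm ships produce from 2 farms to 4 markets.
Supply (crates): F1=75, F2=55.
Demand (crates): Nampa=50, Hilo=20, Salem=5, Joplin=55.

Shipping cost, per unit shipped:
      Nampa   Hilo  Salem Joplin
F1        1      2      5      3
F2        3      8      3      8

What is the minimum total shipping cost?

370

A cheapest plan:
  F1–Hilo: 20 × 2 = 40
  F1–Joplin: 55 × 3 = 165
  F2–Nampa: 50 × 3 = 150
  F2–Salem: 5 × 3 = 15
Total = 40 + 165 + 150 + 15 = 370.
(Supply check: F1 ships 75; F2 ships 55.)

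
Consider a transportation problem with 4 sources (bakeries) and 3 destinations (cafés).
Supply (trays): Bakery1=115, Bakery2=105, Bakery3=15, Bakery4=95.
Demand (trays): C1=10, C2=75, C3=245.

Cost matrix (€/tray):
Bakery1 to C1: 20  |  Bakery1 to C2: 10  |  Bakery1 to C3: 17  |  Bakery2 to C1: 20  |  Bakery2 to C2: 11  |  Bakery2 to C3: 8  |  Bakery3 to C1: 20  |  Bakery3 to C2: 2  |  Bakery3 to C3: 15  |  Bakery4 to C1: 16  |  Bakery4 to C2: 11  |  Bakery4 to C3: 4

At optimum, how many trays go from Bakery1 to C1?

Optimal shipments:
  Bakery1->C1: 10 × €20 = €200
  Bakery1->C2: 60 × €10 = €600
  Bakery1->C3: 45 × €17 = €765
  Bakery2->C3: 105 × €8 = €840
  Bakery3->C2: 15 × €2 = €30
  Bakery4->C3: 95 × €4 = €380
Total cost = €2815.
So Bakery1→C1 carries 10 trays.

10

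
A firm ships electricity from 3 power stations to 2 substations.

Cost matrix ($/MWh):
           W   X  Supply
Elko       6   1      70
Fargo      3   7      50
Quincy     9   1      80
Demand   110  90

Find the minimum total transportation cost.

600

A cheapest plan:
  Elko->W: 60 × $6 = $360
  Elko->X: 10 × $1 = $10
  Fargo->W: 50 × $3 = $150
  Quincy->X: 80 × $1 = $80
Total = 360 + 10 + 150 + 80 = $600.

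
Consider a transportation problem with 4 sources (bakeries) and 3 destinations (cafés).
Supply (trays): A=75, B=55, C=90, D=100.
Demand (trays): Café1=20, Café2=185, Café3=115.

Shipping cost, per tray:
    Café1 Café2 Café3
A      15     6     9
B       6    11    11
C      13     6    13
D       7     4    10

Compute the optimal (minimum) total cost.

2150

One minimum-cost allocation:
  A to Café3: 75 × 9 = 675
  B to Café1: 20 × 6 = 120
  B to Café3: 35 × 11 = 385
  C to Café2: 90 × 6 = 540
  D to Café2: 95 × 4 = 380
  D to Café3: 5 × 10 = 50
Total = 675 + 120 + 385 + 540 + 380 + 50 = 2150.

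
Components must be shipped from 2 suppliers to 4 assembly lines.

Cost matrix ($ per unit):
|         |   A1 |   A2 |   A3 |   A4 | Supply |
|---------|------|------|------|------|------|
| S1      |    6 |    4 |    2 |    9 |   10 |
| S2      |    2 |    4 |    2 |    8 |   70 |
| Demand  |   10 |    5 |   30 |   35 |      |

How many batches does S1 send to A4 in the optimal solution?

0

The minimum-cost plan:
  S1 to A2: 5 × $4 = $20
  S1 to A3: 5 × $2 = $10
  S2 to A1: 10 × $2 = $20
  S2 to A3: 25 × $2 = $50
  S2 to A4: 35 × $8 = $280
Total cost = $380.
The route S1→A4 is not used.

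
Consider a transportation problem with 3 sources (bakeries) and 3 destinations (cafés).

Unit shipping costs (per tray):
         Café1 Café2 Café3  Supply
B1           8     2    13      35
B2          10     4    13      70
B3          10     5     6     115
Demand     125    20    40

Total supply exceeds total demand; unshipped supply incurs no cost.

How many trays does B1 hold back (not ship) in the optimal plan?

An optimal plan:
  B1→Café1: 15 × 8 = 120
  B1→Café2: 20 × 2 = 40
  B2→Café1: 70 × 10 = 700
  B3→Café1: 40 × 10 = 400
  B3→Café3: 40 × 6 = 240
Total cost = 1500.
B1 ships 35 of its 35, leaving 0.

0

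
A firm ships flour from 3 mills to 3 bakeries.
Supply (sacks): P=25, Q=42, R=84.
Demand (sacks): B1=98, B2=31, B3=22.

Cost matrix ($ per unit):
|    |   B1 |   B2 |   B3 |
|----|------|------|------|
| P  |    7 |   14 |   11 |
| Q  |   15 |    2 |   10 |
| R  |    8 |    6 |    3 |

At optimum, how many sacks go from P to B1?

25

The minimum-cost plan:
  P–B1: 25 × $7 = $175
  Q–B1: 11 × $15 = $165
  Q–B2: 31 × $2 = $62
  R–B1: 62 × $8 = $496
  R–B3: 22 × $3 = $66
Total cost = $964.
So P→B1 carries 25 sacks.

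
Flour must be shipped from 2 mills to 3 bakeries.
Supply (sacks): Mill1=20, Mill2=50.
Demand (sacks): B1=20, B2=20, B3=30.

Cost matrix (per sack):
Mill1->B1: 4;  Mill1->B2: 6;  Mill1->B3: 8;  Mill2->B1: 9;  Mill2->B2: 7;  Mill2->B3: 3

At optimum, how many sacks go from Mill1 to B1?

Solving gives:
  Mill1→B1: 20 × 4 = 80
  Mill2→B2: 20 × 7 = 140
  Mill2→B3: 30 × 3 = 90
Total cost = 310.
So Mill1→B1 carries 20 sacks.

20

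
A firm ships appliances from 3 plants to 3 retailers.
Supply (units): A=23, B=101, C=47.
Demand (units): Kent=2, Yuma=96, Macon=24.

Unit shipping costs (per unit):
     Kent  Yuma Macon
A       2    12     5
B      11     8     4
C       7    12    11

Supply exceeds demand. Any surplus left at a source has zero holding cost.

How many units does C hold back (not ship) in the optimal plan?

47

An optimal plan:
  A to Kent: 2 × 2 = 4
  A to Macon: 19 × 5 = 95
  B to Yuma: 96 × 8 = 768
  B to Macon: 5 × 4 = 20
Total cost = 887.
C ships 0 of its 47, leaving 47.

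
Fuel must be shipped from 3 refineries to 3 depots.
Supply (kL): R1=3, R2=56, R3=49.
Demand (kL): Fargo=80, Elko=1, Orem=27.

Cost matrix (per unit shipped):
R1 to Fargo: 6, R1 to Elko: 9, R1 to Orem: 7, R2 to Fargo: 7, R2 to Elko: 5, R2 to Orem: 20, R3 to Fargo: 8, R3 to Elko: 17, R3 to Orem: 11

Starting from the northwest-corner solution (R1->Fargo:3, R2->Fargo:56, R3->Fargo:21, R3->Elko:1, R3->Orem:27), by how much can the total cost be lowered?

17

Current plan cost = 3·6 + 56·7 + 21·8 + 1·17 + 27·11 = 892.
Optimal plan:
  R1→Orem: 3 × 7 = 21
  R2→Fargo: 55 × 7 = 385
  R2→Elko: 1 × 5 = 5
  R3→Fargo: 25 × 8 = 200
  R3→Orem: 24 × 11 = 264
Optimal cost = 875.
Saving = 892 − 875 = 17.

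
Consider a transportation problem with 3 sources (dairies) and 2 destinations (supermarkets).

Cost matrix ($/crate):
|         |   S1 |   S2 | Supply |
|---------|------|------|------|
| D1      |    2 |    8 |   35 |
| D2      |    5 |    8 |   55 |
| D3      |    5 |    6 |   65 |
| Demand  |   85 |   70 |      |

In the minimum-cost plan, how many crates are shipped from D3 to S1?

The minimum-cost plan:
  D1→S1: 35 × $2 = $70
  D2→S1: 50 × $5 = $250
  D2→S2: 5 × $8 = $40
  D3→S2: 65 × $6 = $390
Total cost = $750.
The route D3→S1 is not used.

0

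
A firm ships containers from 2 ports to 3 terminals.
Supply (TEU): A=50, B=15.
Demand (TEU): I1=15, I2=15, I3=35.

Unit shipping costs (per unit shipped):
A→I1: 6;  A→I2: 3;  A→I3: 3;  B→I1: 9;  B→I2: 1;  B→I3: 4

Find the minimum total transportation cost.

210

An optimal shipping plan:
  A to I1: 15 × 6 = 90
  A to I3: 35 × 3 = 105
  B to I2: 15 × 1 = 15
Total = 90 + 105 + 15 = 210.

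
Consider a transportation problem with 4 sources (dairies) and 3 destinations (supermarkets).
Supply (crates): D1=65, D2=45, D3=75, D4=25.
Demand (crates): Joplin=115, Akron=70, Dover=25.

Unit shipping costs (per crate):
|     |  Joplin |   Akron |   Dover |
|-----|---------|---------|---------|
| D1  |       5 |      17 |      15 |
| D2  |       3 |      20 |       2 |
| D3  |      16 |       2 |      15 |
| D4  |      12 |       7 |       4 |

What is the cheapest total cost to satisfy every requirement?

Optimal allocation:
  D1->Joplin: 65 × 5 = 325
  D2->Joplin: 45 × 3 = 135
  D3->Joplin: 5 × 16 = 80
  D3->Akron: 70 × 2 = 140
  D4->Dover: 25 × 4 = 100
Total = 325 + 135 + 80 + 140 + 100 = 780.
(Supply check: D1 ships 65; D2 ships 45; D3 ships 75; D4 ships 25.)

780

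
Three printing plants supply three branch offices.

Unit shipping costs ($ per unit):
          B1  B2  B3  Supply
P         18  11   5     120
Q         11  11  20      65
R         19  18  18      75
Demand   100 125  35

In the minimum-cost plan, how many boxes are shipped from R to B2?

40

Optimal shipments:
  P–B2: 85 × $11 = $935
  P–B3: 35 × $5 = $175
  Q–B1: 65 × $11 = $715
  R–B1: 35 × $19 = $665
  R–B2: 40 × $18 = $720
Total cost = $3210.
So R→B2 carries 40 boxes.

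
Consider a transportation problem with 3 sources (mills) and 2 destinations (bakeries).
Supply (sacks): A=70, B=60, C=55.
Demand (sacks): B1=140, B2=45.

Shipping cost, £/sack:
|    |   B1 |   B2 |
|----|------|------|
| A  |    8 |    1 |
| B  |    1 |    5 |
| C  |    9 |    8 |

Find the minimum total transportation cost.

800

One minimum-cost allocation:
  A to B1: 25 × £8 = £200
  A to B2: 45 × £1 = £45
  B to B1: 60 × £1 = £60
  C to B1: 55 × £9 = £495
Total = 200 + 45 + 60 + 495 = £800.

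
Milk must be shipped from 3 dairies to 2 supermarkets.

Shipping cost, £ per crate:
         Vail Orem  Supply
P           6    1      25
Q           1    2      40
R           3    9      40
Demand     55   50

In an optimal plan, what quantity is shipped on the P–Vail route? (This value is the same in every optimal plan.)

0

The minimum-cost plan:
  P->Orem: 25 × £1 = £25
  Q->Vail: 15 × £1 = £15
  Q->Orem: 25 × £2 = £50
  R->Vail: 40 × £3 = £120
Total cost = £210.
The route P→Vail is not used.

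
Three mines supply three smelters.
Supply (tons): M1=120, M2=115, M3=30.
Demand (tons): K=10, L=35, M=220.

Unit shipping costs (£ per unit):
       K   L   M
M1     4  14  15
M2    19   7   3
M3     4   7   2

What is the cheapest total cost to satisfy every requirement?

2060

Optimal allocation:
  M1→K: 10 × £4 = £40
  M1→L: 35 × £14 = £490
  M1→M: 75 × £15 = £1125
  M2→M: 115 × £3 = £345
  M3→M: 30 × £2 = £60
Total = 40 + 490 + 1125 + 345 + 60 = £2060.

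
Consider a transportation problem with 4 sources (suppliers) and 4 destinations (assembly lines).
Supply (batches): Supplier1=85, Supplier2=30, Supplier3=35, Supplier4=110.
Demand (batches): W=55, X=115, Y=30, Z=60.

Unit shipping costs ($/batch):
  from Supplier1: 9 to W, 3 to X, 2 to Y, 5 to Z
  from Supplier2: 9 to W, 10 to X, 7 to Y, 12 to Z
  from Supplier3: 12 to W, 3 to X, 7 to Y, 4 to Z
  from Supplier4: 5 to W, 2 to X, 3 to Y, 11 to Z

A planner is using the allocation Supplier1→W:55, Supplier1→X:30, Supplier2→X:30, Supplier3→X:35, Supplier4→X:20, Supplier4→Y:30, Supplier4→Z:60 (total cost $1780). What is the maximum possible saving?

800

Current plan cost = 55·9 + 30·3 + 30·10 + 35·3 + 20·2 + 30·3 + 60·11 = $1780.
Optimal plan:
  Supplier1 to X: 30 × $3 = $90
  Supplier1 to Y: 30 × $2 = $60
  Supplier1 to Z: 25 × $5 = $125
  Supplier2 to W: 30 × $9 = $270
  Supplier3 to Z: 35 × $4 = $140
  Supplier4 to W: 25 × $5 = $125
  Supplier4 to X: 85 × $2 = $170
Optimal cost = $980.
Saving = 1780 − 980 = $800.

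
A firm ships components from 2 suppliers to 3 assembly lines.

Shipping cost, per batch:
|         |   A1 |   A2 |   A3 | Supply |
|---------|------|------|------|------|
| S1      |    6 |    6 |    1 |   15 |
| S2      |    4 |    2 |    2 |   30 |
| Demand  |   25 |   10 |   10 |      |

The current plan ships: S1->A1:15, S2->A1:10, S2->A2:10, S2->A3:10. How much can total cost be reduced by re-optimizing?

30

Current plan cost = 15·6 + 10·4 + 10·2 + 10·2 = 170.
Optimal plan:
  S1 to A1: 5 × 6 = 30
  S1 to A3: 10 × 1 = 10
  S2 to A1: 20 × 4 = 80
  S2 to A2: 10 × 2 = 20
Optimal cost = 140.
Saving = 170 − 140 = 30.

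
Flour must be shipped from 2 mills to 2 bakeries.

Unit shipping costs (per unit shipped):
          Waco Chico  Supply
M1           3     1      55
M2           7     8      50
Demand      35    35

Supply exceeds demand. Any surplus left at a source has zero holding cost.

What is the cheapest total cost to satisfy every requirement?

200

A cheapest plan:
  M1→Waco: 20 sacks
  M1→Chico: 35 sacks
  M2→Waco: 15 sacks
Total cost = 200.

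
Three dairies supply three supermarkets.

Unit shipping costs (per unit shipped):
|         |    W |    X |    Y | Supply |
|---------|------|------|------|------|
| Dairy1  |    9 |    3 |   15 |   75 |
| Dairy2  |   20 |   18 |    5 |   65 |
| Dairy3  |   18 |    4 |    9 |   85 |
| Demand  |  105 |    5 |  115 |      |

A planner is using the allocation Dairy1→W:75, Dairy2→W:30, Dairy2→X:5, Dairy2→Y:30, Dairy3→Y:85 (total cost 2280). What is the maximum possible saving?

270

Current plan cost = 75·9 + 30·20 + 5·18 + 30·5 + 85·9 = 2280.
Optimal plan:
  Dairy1–W: 75 × 9 = 675
  Dairy2–Y: 65 × 5 = 325
  Dairy3–W: 30 × 18 = 540
  Dairy3–X: 5 × 4 = 20
  Dairy3–Y: 50 × 9 = 450
Optimal cost = 2010.
Saving = 2280 − 2010 = 270.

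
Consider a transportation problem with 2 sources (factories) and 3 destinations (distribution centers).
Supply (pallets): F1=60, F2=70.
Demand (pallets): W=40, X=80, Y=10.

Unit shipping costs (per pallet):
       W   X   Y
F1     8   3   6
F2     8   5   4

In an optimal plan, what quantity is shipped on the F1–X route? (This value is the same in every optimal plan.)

60

Solving gives:
  F1->X: 60 × 3 = 180
  F2->W: 40 × 8 = 320
  F2->X: 20 × 5 = 100
  F2->Y: 10 × 4 = 40
Total cost = 640.
So F1→X carries 60 pallets.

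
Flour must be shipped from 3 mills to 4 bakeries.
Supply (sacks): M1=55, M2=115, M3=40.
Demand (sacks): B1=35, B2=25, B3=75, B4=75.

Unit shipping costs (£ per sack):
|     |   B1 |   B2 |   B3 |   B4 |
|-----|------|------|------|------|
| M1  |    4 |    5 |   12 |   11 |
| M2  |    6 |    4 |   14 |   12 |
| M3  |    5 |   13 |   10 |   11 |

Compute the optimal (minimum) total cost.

1990

An optimal shipping plan:
  M1->B1: 20 × £4 = £80
  M1->B3: 35 × £12 = £420
  M2->B1: 15 × £6 = £90
  M2->B2: 25 × £4 = £100
  M2->B4: 75 × £12 = £900
  M3->B3: 40 × £10 = £400
Total = 80 + 420 + 90 + 100 + 900 + 400 = £1990.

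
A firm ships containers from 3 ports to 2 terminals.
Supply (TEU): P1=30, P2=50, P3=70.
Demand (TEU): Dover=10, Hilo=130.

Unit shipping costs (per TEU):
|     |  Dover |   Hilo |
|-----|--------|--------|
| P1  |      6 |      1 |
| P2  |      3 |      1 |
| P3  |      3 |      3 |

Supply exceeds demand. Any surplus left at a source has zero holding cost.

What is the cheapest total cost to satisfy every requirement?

260

One minimum-cost allocation:
  P1–Hilo: 30 × 1 = 30
  P2–Hilo: 50 × 1 = 50
  P3–Dover: 10 × 3 = 30
  P3–Hilo: 50 × 3 = 150
Total = 30 + 50 + 30 + 150 = 260.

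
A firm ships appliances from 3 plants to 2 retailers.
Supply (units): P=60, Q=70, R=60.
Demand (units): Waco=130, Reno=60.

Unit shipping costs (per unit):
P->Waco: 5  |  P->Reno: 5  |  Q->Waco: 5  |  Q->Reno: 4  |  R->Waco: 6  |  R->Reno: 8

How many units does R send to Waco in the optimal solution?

60

Solving gives:
  P->Waco: 60 units
  Q->Waco: 10 units
  Q->Reno: 60 units
  R->Waco: 60 units
Total cost = 950.
So R→Waco carries 60 units.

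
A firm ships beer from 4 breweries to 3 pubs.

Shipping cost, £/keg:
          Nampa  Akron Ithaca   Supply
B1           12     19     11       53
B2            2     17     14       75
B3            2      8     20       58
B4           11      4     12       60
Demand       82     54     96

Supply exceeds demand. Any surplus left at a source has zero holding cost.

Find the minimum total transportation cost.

One minimum-cost allocation:
  B1->Ithaca: 53 × £11 = £583
  B2->Nampa: 24 × £2 = £48
  B2->Ithaca: 37 × £14 = £518
  B3->Nampa: 58 × £2 = £116
  B4->Akron: 54 × £4 = £216
  B4->Ithaca: 6 × £12 = £72
Total = 583 + 48 + 518 + 116 + 216 + 72 = £1553.
(Supply check: B1 ships 53; B2 ships 61; B3 ships 58; B4 ships 60.)

1553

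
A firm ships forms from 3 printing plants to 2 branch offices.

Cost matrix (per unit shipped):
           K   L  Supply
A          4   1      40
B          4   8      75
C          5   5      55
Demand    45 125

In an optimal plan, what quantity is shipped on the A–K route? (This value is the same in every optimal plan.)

0

The minimum-cost plan:
  A→L: 40 × 1 = 40
  B→K: 45 × 4 = 180
  B→L: 30 × 8 = 240
  C→L: 55 × 5 = 275
Total cost = 735.
The route A→K is not used.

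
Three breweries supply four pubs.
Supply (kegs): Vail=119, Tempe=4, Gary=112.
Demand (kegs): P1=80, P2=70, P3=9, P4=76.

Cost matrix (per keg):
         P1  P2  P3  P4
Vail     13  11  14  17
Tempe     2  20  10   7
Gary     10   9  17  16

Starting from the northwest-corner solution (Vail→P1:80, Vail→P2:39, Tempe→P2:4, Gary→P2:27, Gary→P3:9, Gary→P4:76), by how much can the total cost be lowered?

277

Current plan cost = 80·13 + 39·11 + 4·20 + 27·9 + 9·17 + 76·16 = 3161.
Optimal plan:
  Vail→P2: 38 × 11 = 418
  Vail→P3: 9 × 14 = 126
  Vail→P4: 72 × 17 = 1224
  Tempe→P4: 4 × 7 = 28
  Gary→P1: 80 × 10 = 800
  Gary→P2: 32 × 9 = 288
Optimal cost = 2884.
Saving = 3161 − 2884 = 277.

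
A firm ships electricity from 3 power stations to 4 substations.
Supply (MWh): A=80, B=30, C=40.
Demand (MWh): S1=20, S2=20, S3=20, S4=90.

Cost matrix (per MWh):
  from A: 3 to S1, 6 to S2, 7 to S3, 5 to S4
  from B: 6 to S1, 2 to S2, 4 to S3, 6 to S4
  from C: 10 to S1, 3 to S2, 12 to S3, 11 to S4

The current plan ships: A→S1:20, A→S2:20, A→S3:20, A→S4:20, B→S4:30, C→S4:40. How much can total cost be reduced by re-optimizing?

260

Current plan cost = 20·3 + 20·6 + 20·7 + 20·5 + 30·6 + 40·11 = 1040.
Optimal plan:
  A to S1: 20 × 3 = 60
  A to S4: 60 × 5 = 300
  B to S3: 20 × 4 = 80
  B to S4: 10 × 6 = 60
  C to S2: 20 × 3 = 60
  C to S4: 20 × 11 = 220
Optimal cost = 780.
Saving = 1040 − 780 = 260.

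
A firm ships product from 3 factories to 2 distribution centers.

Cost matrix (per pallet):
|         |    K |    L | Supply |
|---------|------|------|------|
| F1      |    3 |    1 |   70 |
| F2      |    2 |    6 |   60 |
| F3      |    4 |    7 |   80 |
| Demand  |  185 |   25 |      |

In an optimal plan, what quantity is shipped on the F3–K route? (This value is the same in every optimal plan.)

80

Optimal shipments:
  F1–K: 45 pallets
  F1–L: 25 pallets
  F2–K: 60 pallets
  F3–K: 80 pallets
Total cost = 600.
So F3→K carries 80 pallets.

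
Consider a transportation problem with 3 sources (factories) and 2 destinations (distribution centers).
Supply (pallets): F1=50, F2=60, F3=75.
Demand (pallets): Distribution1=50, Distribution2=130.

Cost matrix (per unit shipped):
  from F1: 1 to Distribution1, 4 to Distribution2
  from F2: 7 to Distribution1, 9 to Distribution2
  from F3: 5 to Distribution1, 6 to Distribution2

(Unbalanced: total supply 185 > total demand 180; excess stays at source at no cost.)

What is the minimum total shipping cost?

995

An optimal shipping plan:
  F1–Distribution1: 50 × 1 = 50
  F2–Distribution2: 55 × 9 = 495
  F3–Distribution2: 75 × 6 = 450
Total = 50 + 495 + 450 = 995.
(Supply check: F1 ships 50; F2 ships 55; F3 ships 75.)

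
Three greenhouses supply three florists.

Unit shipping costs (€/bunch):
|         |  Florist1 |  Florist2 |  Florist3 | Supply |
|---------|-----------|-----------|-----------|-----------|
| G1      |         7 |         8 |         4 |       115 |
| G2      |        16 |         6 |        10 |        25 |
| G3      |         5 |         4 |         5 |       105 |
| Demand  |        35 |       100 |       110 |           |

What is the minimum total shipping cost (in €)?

1075

A cheapest plan:
  G1->Florist1: 5 × €7 = €35
  G1->Florist3: 110 × €4 = €440
  G2->Florist2: 25 × €6 = €150
  G3->Florist1: 30 × €5 = €150
  G3->Florist2: 75 × €4 = €300
Total = 35 + 440 + 150 + 150 + 300 = €1075.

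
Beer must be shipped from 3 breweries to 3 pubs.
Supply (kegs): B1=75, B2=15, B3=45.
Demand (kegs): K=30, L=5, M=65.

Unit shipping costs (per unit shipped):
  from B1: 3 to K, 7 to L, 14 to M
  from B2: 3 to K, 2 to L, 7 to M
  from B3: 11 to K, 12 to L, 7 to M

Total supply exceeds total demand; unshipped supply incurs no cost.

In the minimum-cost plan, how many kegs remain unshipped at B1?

Minimum-cost shipments:
  B1→K: 30 × 3 = 90
  B1→L: 5 × 7 = 35
  B1→M: 5 × 14 = 70
  B2→M: 15 × 7 = 105
  B3→M: 45 × 7 = 315
Total cost = 615.
B1 ships 40 of its 75, leaving 35.

35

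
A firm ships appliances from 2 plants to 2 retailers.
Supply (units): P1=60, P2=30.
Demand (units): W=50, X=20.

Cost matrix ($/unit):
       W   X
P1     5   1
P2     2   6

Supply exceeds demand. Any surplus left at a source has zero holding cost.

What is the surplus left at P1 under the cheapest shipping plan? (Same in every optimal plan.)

Minimum-cost shipments:
  P1→W: 20 × $5 = $100
  P1→X: 20 × $1 = $20
  P2→W: 30 × $2 = $60
Total cost = $180.
P1 ships 40 of its 60, leaving 20.

20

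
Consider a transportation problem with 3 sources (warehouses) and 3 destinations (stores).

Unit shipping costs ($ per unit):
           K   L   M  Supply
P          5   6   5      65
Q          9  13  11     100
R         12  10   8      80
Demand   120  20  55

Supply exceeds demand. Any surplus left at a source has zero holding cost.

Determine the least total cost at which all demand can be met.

1460

Optimal allocation:
  P->K: 45 × $5 = $225
  P->L: 20 × $6 = $120
  Q->K: 75 × $9 = $675
  R->M: 55 × $8 = $440
Total = 225 + 120 + 675 + 440 = $1460.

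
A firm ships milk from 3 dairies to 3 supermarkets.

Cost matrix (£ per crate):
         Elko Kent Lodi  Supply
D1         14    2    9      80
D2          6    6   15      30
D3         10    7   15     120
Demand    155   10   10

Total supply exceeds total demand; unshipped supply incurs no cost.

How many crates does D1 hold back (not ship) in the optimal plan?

55

An optimal plan:
  D1 to Elko: 5 × £14 = £70
  D1 to Kent: 10 × £2 = £20
  D1 to Lodi: 10 × £9 = £90
  D2 to Elko: 30 × £6 = £180
  D3 to Elko: 120 × £10 = £1200
Total cost = £1560.
D1 ships 25 of its 80, leaving 55.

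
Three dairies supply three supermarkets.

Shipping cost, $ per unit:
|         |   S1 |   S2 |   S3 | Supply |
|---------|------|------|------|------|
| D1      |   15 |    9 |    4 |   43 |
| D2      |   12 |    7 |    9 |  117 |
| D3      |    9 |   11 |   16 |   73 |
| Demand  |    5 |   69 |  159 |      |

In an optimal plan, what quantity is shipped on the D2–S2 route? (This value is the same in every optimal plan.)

The minimum-cost plan:
  D1 to S3: 43 × $4 = $172
  D2 to S2: 1 × $7 = $7
  D2 to S3: 116 × $9 = $1044
  D3 to S1: 5 × $9 = $45
  D3 to S2: 68 × $11 = $748
Total cost = $2016.
So D2→S2 carries 1 crates.

1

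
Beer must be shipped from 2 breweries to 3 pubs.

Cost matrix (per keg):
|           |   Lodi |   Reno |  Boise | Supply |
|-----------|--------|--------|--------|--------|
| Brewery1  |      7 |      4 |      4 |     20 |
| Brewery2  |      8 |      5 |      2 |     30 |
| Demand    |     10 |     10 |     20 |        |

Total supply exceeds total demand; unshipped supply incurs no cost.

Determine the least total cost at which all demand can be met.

A cheapest plan:
  Brewery1 to Lodi: 10 × 7 = 70
  Brewery1 to Reno: 10 × 4 = 40
  Brewery2 to Boise: 20 × 2 = 40
Total = 70 + 40 + 40 = 150.

150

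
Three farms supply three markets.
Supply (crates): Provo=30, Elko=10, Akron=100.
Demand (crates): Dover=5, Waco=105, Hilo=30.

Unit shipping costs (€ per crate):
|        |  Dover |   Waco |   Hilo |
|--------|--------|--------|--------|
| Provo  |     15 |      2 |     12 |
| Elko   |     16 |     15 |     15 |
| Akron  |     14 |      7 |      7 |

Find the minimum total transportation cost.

One minimum-cost allocation:
  Provo to Waco: 30 crates
  Elko to Dover: 5 crates
  Elko to Hilo: 5 crates
  Akron to Waco: 75 crates
  Akron to Hilo: 25 crates
Total cost = €915.
(Supply check: Provo ships 30; Elko ships 10; Akron ships 100.)

915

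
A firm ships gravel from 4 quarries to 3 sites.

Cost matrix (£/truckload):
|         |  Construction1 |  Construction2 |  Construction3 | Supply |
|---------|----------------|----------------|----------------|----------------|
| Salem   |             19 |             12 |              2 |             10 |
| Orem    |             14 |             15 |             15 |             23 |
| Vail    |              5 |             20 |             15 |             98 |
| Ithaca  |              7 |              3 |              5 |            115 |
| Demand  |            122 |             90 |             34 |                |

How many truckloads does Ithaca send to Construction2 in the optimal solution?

The minimum-cost plan:
  Salem to Construction3: 10 × £2 = £20
  Orem to Construction1: 23 × £14 = £322
  Vail to Construction1: 98 × £5 = £490
  Ithaca to Construction1: 1 × £7 = £7
  Ithaca to Construction2: 90 × £3 = £270
  Ithaca to Construction3: 24 × £5 = £120
Total cost = £1229.
So Ithaca→Construction2 carries 90 truckloads.

90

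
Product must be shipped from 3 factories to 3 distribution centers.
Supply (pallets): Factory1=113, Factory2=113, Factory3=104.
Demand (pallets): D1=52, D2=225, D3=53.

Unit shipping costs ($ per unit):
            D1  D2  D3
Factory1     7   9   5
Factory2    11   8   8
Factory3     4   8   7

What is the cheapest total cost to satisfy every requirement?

One minimum-cost allocation:
  Factory1→D2: 60 × $9 = $540
  Factory1→D3: 53 × $5 = $265
  Factory2→D2: 113 × $8 = $904
  Factory3→D1: 52 × $4 = $208
  Factory3→D2: 52 × $8 = $416
Total = 540 + 265 + 904 + 208 + 416 = $2333.

2333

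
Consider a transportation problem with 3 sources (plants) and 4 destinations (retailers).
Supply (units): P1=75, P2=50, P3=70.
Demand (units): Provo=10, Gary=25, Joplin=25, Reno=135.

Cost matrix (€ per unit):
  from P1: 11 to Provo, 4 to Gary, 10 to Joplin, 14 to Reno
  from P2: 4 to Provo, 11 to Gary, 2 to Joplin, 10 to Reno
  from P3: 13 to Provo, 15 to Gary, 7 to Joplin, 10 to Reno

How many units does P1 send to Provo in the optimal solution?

0

Solving gives:
  P1->Gary: 25 units
  P1->Reno: 50 units
  P2->Provo: 10 units
  P2->Joplin: 25 units
  P2->Reno: 15 units
  P3->Reno: 70 units
Total cost = €1740.
The route P1→Provo is not used.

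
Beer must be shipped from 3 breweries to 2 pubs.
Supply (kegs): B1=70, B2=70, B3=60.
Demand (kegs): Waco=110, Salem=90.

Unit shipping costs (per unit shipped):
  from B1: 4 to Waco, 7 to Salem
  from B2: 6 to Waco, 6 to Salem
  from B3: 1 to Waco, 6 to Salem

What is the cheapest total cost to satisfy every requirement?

Optimal allocation:
  B1 to Waco: 50 × 4 = 200
  B1 to Salem: 20 × 7 = 140
  B2 to Salem: 70 × 6 = 420
  B3 to Waco: 60 × 1 = 60
Total = 200 + 140 + 420 + 60 = 820.

820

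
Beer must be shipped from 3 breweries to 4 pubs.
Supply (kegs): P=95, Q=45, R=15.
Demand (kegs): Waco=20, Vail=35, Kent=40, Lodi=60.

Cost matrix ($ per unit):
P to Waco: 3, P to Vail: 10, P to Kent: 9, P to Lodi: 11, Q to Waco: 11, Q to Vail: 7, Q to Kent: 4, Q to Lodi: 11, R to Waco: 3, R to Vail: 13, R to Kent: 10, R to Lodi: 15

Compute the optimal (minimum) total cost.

1215

A cheapest plan:
  P->Waco: 5 × $3 = $15
  P->Vail: 30 × $10 = $300
  P->Lodi: 60 × $11 = $660
  Q->Vail: 5 × $7 = $35
  Q->Kent: 40 × $4 = $160
  R->Waco: 15 × $3 = $45
Total = 15 + 300 + 660 + 35 + 160 + 45 = $1215.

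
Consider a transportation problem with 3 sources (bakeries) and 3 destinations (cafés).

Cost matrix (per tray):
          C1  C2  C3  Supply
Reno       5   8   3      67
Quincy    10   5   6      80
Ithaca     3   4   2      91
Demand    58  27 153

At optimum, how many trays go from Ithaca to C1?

58

The minimum-cost plan:
  Reno to C3: 67 × 3 = 201
  Quincy to C2: 27 × 5 = 135
  Quincy to C3: 53 × 6 = 318
  Ithaca to C1: 58 × 3 = 174
  Ithaca to C3: 33 × 2 = 66
Total cost = 894.
So Ithaca→C1 carries 58 trays.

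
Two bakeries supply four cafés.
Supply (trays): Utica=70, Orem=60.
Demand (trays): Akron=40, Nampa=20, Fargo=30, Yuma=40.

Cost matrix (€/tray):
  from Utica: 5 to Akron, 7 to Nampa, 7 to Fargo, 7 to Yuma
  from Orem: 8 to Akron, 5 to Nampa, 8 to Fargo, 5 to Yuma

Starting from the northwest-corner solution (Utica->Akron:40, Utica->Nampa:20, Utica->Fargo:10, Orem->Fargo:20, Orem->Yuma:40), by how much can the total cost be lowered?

Current plan cost = 40·5 + 20·7 + 10·7 + 20·8 + 40·5 = €770.
Optimal plan:
  Utica–Akron: 40 trays
  Utica–Fargo: 30 trays
  Orem–Nampa: 20 trays
  Orem–Yuma: 40 trays
Optimal cost = €710.
Saving = 770 − 710 = €60.

60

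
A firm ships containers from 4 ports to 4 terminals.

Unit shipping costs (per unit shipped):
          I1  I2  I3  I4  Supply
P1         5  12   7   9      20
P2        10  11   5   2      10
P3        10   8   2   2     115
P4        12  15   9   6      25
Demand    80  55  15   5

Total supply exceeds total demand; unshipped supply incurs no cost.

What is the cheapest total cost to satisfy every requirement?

1200

One minimum-cost allocation:
  P1->I1: 20 × 5 = 100
  P2->I1: 5 × 10 = 50
  P2->I4: 5 × 2 = 10
  P3->I1: 45 × 10 = 450
  P3->I2: 55 × 8 = 440
  P3->I3: 15 × 2 = 30
  P4->I1: 10 × 12 = 120
Total = 100 + 50 + 10 + 450 + 440 + 30 + 120 = 1200.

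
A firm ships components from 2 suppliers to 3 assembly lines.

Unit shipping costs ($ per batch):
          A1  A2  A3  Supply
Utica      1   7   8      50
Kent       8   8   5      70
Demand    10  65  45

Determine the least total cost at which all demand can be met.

715

An optimal shipping plan:
  Utica–A1: 10 × $1 = $10
  Utica–A2: 40 × $7 = $280
  Kent–A2: 25 × $8 = $200
  Kent–A3: 45 × $5 = $225
Total = 10 + 280 + 200 + 225 = $715.
(Supply check: Utica ships 50; Kent ships 70.)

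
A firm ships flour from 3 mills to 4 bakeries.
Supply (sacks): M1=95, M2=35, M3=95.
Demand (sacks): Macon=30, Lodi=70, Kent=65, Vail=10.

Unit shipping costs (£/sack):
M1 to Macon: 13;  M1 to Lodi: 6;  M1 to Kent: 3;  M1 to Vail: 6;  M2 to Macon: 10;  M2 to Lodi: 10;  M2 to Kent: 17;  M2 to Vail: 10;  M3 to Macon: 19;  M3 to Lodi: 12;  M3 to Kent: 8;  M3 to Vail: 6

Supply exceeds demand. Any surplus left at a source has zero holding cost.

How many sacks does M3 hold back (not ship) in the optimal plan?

50

Minimum-cost shipments:
  M1->Lodi: 65 × £6 = £390
  M1->Kent: 30 × £3 = £90
  M2->Macon: 30 × £10 = £300
  M2->Lodi: 5 × £10 = £50
  M3->Kent: 35 × £8 = £280
  M3->Vail: 10 × £6 = £60
Total cost = £1170.
M3 ships 45 of its 95, leaving 50.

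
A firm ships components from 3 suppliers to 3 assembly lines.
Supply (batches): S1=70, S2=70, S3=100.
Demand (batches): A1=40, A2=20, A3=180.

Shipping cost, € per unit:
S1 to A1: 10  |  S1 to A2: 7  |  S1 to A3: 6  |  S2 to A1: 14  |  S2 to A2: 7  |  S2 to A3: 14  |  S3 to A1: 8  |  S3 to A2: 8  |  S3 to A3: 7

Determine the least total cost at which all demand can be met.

An optimal shipping plan:
  S1 to A3: 70 × €6 = €420
  S2 to A1: 40 × €14 = €560
  S2 to A2: 20 × €7 = €140
  S2 to A3: 10 × €14 = €140
  S3 to A3: 100 × €7 = €700
Total = 420 + 560 + 140 + 140 + 700 = €1960.
(Supply check: S1 ships 70; S2 ships 70; S3 ships 100.)

1960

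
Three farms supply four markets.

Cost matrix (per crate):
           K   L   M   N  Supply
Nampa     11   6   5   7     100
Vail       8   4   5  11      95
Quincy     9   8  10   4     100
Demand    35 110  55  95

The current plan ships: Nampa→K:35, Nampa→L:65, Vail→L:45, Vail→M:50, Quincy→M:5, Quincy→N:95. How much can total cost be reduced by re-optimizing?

165

Current plan cost = 35·11 + 65·6 + 45·4 + 50·5 + 5·10 + 95·4 = 1635.
Optimal plan:
  Nampa→L: 45 × 6 = 270
  Nampa→M: 55 × 5 = 275
  Vail→K: 30 × 8 = 240
  Vail→L: 65 × 4 = 260
  Quincy→K: 5 × 9 = 45
  Quincy→N: 95 × 4 = 380
Optimal cost = 1470.
Saving = 1635 − 1470 = 165.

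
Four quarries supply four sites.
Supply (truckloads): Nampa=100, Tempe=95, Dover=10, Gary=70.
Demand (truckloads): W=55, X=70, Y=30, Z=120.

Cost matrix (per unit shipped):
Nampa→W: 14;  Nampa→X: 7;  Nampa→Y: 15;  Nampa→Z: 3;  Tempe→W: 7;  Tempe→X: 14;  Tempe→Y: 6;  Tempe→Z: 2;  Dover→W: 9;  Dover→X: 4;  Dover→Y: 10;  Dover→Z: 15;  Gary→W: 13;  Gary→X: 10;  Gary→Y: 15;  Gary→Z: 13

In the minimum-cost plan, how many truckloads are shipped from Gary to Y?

0

Optimal shipments:
  Nampa–Z: 100 × 3 = 300
  Tempe–W: 45 × 7 = 315
  Tempe–Y: 30 × 6 = 180
  Tempe–Z: 20 × 2 = 40
  Dover–X: 10 × 4 = 40
  Gary–W: 10 × 13 = 130
  Gary–X: 60 × 10 = 600
Total cost = 1605.
The route Gary→Y is not used.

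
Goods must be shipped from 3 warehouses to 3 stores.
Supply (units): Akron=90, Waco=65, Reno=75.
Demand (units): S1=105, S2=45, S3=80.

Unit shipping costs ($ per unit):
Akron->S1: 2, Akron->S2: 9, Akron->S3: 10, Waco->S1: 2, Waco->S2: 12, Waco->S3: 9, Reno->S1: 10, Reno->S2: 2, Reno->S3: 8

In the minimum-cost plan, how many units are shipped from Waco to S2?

0

The minimum-cost plan:
  Akron->S1: 90 × $2 = $180
  Waco->S1: 15 × $2 = $30
  Waco->S3: 50 × $9 = $450
  Reno->S2: 45 × $2 = $90
  Reno->S3: 30 × $8 = $240
Total cost = $990.
The route Waco→S2 is not used.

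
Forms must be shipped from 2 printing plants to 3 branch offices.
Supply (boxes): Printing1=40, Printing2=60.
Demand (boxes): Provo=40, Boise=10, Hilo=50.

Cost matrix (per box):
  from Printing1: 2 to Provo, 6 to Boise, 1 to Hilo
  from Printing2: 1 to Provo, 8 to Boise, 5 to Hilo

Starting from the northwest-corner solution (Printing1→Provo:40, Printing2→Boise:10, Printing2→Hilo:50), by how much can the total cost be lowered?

Current plan cost = 40·2 + 10·8 + 50·5 = 410.
Optimal plan:
  Printing1 to Hilo: 40 × 1 = 40
  Printing2 to Provo: 40 × 1 = 40
  Printing2 to Boise: 10 × 8 = 80
  Printing2 to Hilo: 10 × 5 = 50
Optimal cost = 210.
Saving = 410 − 210 = 200.

200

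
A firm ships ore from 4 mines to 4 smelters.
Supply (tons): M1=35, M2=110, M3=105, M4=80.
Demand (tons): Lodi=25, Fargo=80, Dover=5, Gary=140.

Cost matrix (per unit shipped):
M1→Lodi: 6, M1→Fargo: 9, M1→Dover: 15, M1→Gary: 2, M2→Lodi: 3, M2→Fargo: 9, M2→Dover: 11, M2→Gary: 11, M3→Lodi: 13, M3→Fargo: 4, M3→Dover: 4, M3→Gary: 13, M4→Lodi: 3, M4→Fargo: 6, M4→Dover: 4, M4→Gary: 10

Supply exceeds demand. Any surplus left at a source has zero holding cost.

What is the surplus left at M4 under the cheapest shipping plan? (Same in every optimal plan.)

An optimal plan:
  M1→Gary: 35 × 2 = 70
  M2→Lodi: 25 × 3 = 75
  M2→Gary: 25 × 11 = 275
  M3→Fargo: 80 × 4 = 320
  M3→Dover: 5 × 4 = 20
  M4→Gary: 80 × 10 = 800
Total cost = 1560.
M4 ships 80 of its 80, leaving 0.

0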